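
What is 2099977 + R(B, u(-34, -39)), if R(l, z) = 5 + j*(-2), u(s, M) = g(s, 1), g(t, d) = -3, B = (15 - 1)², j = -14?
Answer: 2100010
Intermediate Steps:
B = 196 (B = 14² = 196)
u(s, M) = -3
R(l, z) = 33 (R(l, z) = 5 - 14*(-2) = 5 + 28 = 33)
2099977 + R(B, u(-34, -39)) = 2099977 + 33 = 2100010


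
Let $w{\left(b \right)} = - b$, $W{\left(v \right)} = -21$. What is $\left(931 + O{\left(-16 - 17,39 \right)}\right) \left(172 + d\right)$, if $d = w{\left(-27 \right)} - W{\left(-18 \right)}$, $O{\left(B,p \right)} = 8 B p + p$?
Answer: $-2051720$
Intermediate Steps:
$O{\left(B,p \right)} = p + 8 B p$ ($O{\left(B,p \right)} = 8 B p + p = p + 8 B p$)
$d = 48$ ($d = \left(-1\right) \left(-27\right) - -21 = 27 + 21 = 48$)
$\left(931 + O{\left(-16 - 17,39 \right)}\right) \left(172 + d\right) = \left(931 + 39 \left(1 + 8 \left(-16 - 17\right)\right)\right) \left(172 + 48\right) = \left(931 + 39 \left(1 + 8 \left(-16 - 17\right)\right)\right) 220 = \left(931 + 39 \left(1 + 8 \left(-33\right)\right)\right) 220 = \left(931 + 39 \left(1 - 264\right)\right) 220 = \left(931 + 39 \left(-263\right)\right) 220 = \left(931 - 10257\right) 220 = \left(-9326\right) 220 = -2051720$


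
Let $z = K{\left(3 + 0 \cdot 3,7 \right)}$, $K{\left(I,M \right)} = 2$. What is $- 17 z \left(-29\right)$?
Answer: $986$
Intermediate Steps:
$z = 2$
$- 17 z \left(-29\right) = \left(-17\right) 2 \left(-29\right) = \left(-34\right) \left(-29\right) = 986$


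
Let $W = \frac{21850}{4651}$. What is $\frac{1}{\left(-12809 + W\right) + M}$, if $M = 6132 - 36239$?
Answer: $- \frac{4651}{199580466} \approx -2.3304 \cdot 10^{-5}$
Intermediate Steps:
$M = -30107$ ($M = 6132 - 36239 = -30107$)
$W = \frac{21850}{4651}$ ($W = 21850 \cdot \frac{1}{4651} = \frac{21850}{4651} \approx 4.6979$)
$\frac{1}{\left(-12809 + W\right) + M} = \frac{1}{\left(-12809 + \frac{21850}{4651}\right) - 30107} = \frac{1}{- \frac{59552809}{4651} - 30107} = \frac{1}{- \frac{199580466}{4651}} = - \frac{4651}{199580466}$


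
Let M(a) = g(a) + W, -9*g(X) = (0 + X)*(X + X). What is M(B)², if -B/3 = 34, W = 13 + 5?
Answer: 5262436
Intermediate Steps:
g(X) = -2*X²/9 (g(X) = -(0 + X)*(X + X)/9 = -X*2*X/9 = -2*X²/9)
W = 18
B = -102 (B = -3*34 = -102)
M(a) = 18 - 2*a²/9 (M(a) = -2*a²/9 + 18 = 18 - 2*a²/9)
M(B)² = (18 - 2/9*(-102)²)² = (18 - 2/9*10404)² = (18 - 2312)² = (-2294)² = 5262436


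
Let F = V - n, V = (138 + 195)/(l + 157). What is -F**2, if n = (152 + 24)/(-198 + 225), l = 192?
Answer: -2749219489/88792929 ≈ -30.962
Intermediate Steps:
V = 333/349 (V = (138 + 195)/(192 + 157) = 333/349 ≈ 0.95415)
n = 176/27 ≈ 6.5185
F = -52433/9423 (F = 333/349 - 1*176/27 = 333/349 - 176/27 = -52433/9423 ≈ -5.5644)
-F**2 = -(-52433/9423)**2 = -1*2749219489/88792929 = -2749219489/88792929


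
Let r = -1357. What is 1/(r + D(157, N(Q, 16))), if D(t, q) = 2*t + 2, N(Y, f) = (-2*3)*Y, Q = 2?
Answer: -1/1041 ≈ -0.00096061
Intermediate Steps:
N(Y, f) = -6*Y
D(t, q) = 2 + 2*t
1/(r + D(157, N(Q, 16))) = 1/(-1357 + (2 + 2*157)) = 1/(-1357 + (2 + 314)) = 1/(-1357 + 316) = 1/(-1041) = -1/1041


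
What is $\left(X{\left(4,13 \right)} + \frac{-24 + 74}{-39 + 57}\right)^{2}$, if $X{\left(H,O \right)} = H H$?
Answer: $\frac{28561}{81} \approx 352.6$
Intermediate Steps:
$X{\left(H,O \right)} = H^{2}$
$\left(X{\left(4,13 \right)} + \frac{-24 + 74}{-39 + 57}\right)^{2} = \left(4^{2} + \frac{-24 + 74}{-39 + 57}\right)^{2} = \left(16 + \frac{50}{18}\right)^{2} = \left(16 + 50 \cdot \frac{1}{18}\right)^{2} = \left(16 + \frac{25}{9}\right)^{2} = \left(\frac{169}{9}\right)^{2} = \frac{28561}{81}$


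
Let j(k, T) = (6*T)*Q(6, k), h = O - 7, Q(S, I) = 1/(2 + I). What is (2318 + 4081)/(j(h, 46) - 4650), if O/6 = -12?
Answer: -54747/39814 ≈ -1.3751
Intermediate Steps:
O = -72 (O = 6*(-12) = -72)
h = -79 (h = -72 - 7 = -79)
j(k, T) = 6*T/(2 + k) (j(k, T) = (6*T)/(2 + k) = 6*T/(2 + k))
(2318 + 4081)/(j(h, 46) - 4650) = (2318 + 4081)/(6*46/(2 - 79) - 4650) = 6399/(6*46/(-77) - 4650) = 6399/(6*46*(-1/77) - 4650) = 6399/(-276/77 - 4650) = 6399/(-358326/77) = 6399*(-77/358326) = -54747/39814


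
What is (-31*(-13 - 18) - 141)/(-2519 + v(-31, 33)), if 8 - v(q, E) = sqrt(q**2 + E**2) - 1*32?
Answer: -2032780/6143391 + 4100*sqrt(82)/6143391 ≈ -0.32485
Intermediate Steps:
v(q, E) = 40 - sqrt(E**2 + q**2) (v(q, E) = 8 - (sqrt(q**2 + E**2) - 1*32) = 8 - (sqrt(E**2 + q**2) - 32) = 8 - (-32 + sqrt(E**2 + q**2)) = 8 + (32 - sqrt(E**2 + q**2)) = 40 - sqrt(E**2 + q**2))
(-31*(-13 - 18) - 141)/(-2519 + v(-31, 33)) = (-31*(-13 - 18) - 141)/(-2519 + (40 - sqrt(33**2 + (-31)**2))) = (-31*(-31) - 141)/(-2519 + (40 - sqrt(1089 + 961))) = (961 - 141)/(-2519 + (40 - sqrt(2050))) = 820/(-2519 + (40 - 5*sqrt(82))) = 820/(-2479 - 5*sqrt(82))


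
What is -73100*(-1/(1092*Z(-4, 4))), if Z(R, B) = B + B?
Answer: 18275/2184 ≈ 8.3677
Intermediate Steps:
Z(R, B) = 2*B
-73100*(-1/(1092*Z(-4, 4))) = -73100/(((2*4)*39)*(-28)) = -73100/((8*39)*(-28)) = -73100/(312*(-28)) = -73100/(-8736) = -73100*(-1/8736) = 18275/2184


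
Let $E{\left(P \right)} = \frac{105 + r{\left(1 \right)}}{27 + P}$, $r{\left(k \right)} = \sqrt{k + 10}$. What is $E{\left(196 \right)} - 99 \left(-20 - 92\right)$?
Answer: $\frac{2472729}{223} + \frac{\sqrt{11}}{223} \approx 11088.0$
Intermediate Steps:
$r{\left(k \right)} = \sqrt{10 + k}$
$E{\left(P \right)} = \frac{105 + \sqrt{11}}{27 + P}$ ($E{\left(P \right)} = \frac{105 + \sqrt{10 + 1}}{27 + P} = \frac{105 + \sqrt{11}}{27 + P}$)
$E{\left(196 \right)} - 99 \left(-20 - 92\right) = \frac{105 + \sqrt{11}}{27 + 196} - 99 \left(-20 - 92\right) = \frac{105 + \sqrt{11}}{223} - 99 \left(-112\right) = \frac{105 + \sqrt{11}}{223} - -11088 = \left(\frac{105}{223} + \frac{\sqrt{11}}{223}\right) + 11088 = \frac{2472729}{223} + \frac{\sqrt{11}}{223}$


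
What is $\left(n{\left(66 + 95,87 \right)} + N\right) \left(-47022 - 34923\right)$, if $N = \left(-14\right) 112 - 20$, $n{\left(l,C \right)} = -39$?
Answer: $133324515$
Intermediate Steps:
$N = -1588$ ($N = -1568 - 20 = -1588$)
$\left(n{\left(66 + 95,87 \right)} + N\right) \left(-47022 - 34923\right) = \left(-39 - 1588\right) \left(-47022 - 34923\right) = \left(-1627\right) \left(-81945\right) = 133324515$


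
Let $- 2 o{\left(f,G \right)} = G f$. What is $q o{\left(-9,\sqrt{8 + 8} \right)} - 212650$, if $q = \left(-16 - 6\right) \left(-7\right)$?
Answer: $-209878$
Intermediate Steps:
$o{\left(f,G \right)} = - \frac{G f}{2}$
$q = 154$ ($q = \left(-22\right) \left(-7\right) = 154$)
$q o{\left(-9,\sqrt{8 + 8} \right)} - 212650 = 154 \left(\left(- \frac{1}{2}\right) \sqrt{8 + 8} \left(-9\right)\right) - 212650 = 154 \left(\left(- \frac{1}{2}\right) \sqrt{16} \left(-9\right)\right) - 212650 = 154 \left(\left(- \frac{1}{2}\right) 4 \left(-9\right)\right) - 212650 = 154 \cdot 18 - 212650 = 2772 - 212650 = -209878$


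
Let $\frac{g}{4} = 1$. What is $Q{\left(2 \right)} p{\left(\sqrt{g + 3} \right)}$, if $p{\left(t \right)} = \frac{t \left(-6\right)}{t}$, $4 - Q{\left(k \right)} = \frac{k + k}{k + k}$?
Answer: $-18$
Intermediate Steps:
$g = 4$ ($g = 4 \cdot 1 = 4$)
$Q{\left(k \right)} = 3$ ($Q{\left(k \right)} = 4 - \frac{k + k}{k + k} = 4 - \frac{2 k}{2 k} = 4 - 2 k \frac{1}{2 k} = 4 - 1 = 3$)
$p{\left(t \right)} = -6$ ($p{\left(t \right)} = \frac{\left(-6\right) t}{t} = -6$)
$Q{\left(2 \right)} p{\left(\sqrt{g + 3} \right)} = 3 \left(-6\right) = -18$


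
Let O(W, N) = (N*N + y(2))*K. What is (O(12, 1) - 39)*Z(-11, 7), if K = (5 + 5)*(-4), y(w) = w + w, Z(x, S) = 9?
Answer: -2151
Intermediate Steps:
y(w) = 2*w
K = -40 (K = 10*(-4) = -40)
O(W, N) = -160 - 40*N**2 (O(W, N) = (N*N + 2*2)*(-40) = (N**2 + 4)*(-40) = (4 + N**2)*(-40) = -160 - 40*N**2)
(O(12, 1) - 39)*Z(-11, 7) = ((-160 - 40*1**2) - 39)*9 = ((-160 - 40*1) - 39)*9 = ((-160 - 40) - 39)*9 = (-200 - 39)*9 = -239*9 = -2151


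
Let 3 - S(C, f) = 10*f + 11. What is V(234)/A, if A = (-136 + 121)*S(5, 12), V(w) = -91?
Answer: -91/1920 ≈ -0.047396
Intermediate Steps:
S(C, f) = -8 - 10*f (S(C, f) = 3 - (10*f + 11) = 3 - (11 + 10*f) = 3 + (-11 - 10*f) = -8 - 10*f)
A = 1920 (A = (-136 + 121)*(-8 - 10*12) = -15*(-8 - 120) = -15*(-128) = 1920)
V(234)/A = -91/1920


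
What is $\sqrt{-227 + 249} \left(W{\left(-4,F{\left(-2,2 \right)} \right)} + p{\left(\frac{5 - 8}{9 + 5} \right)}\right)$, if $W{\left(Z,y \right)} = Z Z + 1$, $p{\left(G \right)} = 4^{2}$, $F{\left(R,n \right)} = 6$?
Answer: $33 \sqrt{22} \approx 154.78$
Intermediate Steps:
$p{\left(G \right)} = 16$
$W{\left(Z,y \right)} = 1 + Z^{2}$ ($W{\left(Z,y \right)} = Z^{2} + 1 = 1 + Z^{2}$)
$\sqrt{-227 + 249} \left(W{\left(-4,F{\left(-2,2 \right)} \right)} + p{\left(\frac{5 - 8}{9 + 5} \right)}\right) = \sqrt{-227 + 249} \left(\left(1 + \left(-4\right)^{2}\right) + 16\right) = \sqrt{22} \left(\left(1 + 16\right) + 16\right) = \sqrt{22} \left(17 + 16\right) = \sqrt{22} \cdot 33 = 33 \sqrt{22}$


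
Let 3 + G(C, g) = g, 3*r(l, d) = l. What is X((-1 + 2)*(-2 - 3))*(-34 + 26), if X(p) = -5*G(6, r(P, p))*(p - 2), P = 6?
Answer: 280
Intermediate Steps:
r(l, d) = l/3
G(C, g) = -3 + g
X(p) = -10 + 5*p (X(p) = -5*(-3 + (⅓)*6)*(p - 2) = -5*(-3 + 2)*(-2 + p) = -(-5)*(-2 + p) = -5*(2 - p) = -10 + 5*p)
X((-1 + 2)*(-2 - 3))*(-34 + 26) = (-10 + 5*((-1 + 2)*(-2 - 3)))*(-34 + 26) = (-10 + 5*(1*(-5)))*(-8) = (-10 + 5*(-5))*(-8) = (-10 - 25)*(-8) = -35*(-8) = 280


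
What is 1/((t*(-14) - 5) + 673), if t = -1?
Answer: 1/682 ≈ 0.0014663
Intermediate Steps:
1/((t*(-14) - 5) + 673) = 1/((-1*(-14) - 5) + 673) = 1/((14 - 5) + 673) = 1/(9 + 673) = 1/682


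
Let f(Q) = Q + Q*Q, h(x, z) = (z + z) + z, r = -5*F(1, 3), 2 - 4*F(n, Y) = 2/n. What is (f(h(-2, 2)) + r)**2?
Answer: 1764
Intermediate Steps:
F(n, Y) = 1/2 - 1/(2*n)
r = 0 (r = -5*(-1 + 1)/(2*1) = -5*0/2 = -5*0 = 0)
h(x, z) = 3*z (h(x, z) = 2*z + z = 3*z)
f(Q) = Q + Q**2
(f(h(-2, 2)) + r)**2 = ((3*2)*(1 + 3*2) + 0)**2 = (6*(1 + 6) + 0)**2 = (6*7 + 0)**2 = (42 + 0)**2 = 42**2 = 1764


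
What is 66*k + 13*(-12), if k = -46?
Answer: -3192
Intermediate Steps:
66*k + 13*(-12) = 66*(-46) + 13*(-12) = -3036 - 156 = -3192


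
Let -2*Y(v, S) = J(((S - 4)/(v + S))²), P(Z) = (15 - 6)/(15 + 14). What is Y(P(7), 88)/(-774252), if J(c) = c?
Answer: 82418/141058412547 ≈ 5.8428e-7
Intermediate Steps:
P(Z) = 9/29
Y(v, S) = -(-4 + S)²/(2*(S + v)²) (Y(v, S) = -(S - 4)²/(v + S)²/2 = -(-4 + S)²/(S + v)²/2 = -(-4 + S)²/(2*(S + v)²))
Y(P(7), 88)/(-774252) = -(-4 + 88)²/(2*(88 + 9/29)²)/(-774252) = -½*84²/(2561/29)²*(-1/774252) = -½*7056*841/6558721*(-1/774252) = -2967048/6558721*(-1/774252) = 82418/141058412547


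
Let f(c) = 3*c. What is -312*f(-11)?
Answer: 10296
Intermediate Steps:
-312*f(-11) = -936*(-11) = -312*(-33) = 10296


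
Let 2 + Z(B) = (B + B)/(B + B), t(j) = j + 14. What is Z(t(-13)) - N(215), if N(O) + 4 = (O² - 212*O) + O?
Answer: -857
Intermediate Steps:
t(j) = 14 + j
Z(B) = -1 (Z(B) = -2 + (B + B)/(B + B) = -2 + (2*B)/((2*B)) = -2 + (2*B)*(1/(2*B)) = -2 + 1 = -1)
N(O) = -4 + O² - 211*O (N(O) = -4 + ((O² - 212*O) + O) = -4 + (O² - 211*O) = -4 + O² - 211*O)
Z(t(-13)) - N(215) = -1 - (-4 + 215² - 211*215) = -1 - (-4 + 46225 - 45365) = -1 - 1*856 = -1 - 856 = -857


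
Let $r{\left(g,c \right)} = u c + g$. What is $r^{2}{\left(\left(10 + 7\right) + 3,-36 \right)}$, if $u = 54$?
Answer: $3701776$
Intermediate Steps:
$r{\left(g,c \right)} = g + 54 c$ ($r{\left(g,c \right)} = 54 c + g = g + 54 c$)
$r^{2}{\left(\left(10 + 7\right) + 3,-36 \right)} = \left(\left(\left(10 + 7\right) + 3\right) + 54 \left(-36\right)\right)^{2} = \left(\left(17 + 3\right) - 1944\right)^{2} = \left(20 - 1944\right)^{2} = \left(-1924\right)^{2} = 3701776$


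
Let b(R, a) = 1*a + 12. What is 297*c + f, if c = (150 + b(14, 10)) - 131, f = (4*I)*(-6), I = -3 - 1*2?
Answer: 12297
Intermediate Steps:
I = -5 (I = -3 - 2 = -5)
b(R, a) = 12 + a (b(R, a) = a + 12 = 12 + a)
f = 120 (f = (4*(-5))*(-6) = -20*(-6) = 120)
c = 41 (c = (150 + (12 + 10)) - 131 = (150 + 22) - 131 = 172 - 131 = 41)
297*c + f = 297*41 + 120 = 12177 + 120 = 12297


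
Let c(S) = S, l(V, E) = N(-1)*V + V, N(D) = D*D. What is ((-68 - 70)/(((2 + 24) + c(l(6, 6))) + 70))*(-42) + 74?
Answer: 383/3 ≈ 127.67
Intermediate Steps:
N(D) = D²
l(V, E) = 2*V (l(V, E) = (-1)²*V + V = 1*V + V = V + V = 2*V)
((-68 - 70)/(((2 + 24) + c(l(6, 6))) + 70))*(-42) + 74 = ((-68 - 70)/(((2 + 24) + 2*6) + 70))*(-42) + 74 = -138/((26 + 12) + 70)*(-42) + 74 = -138/(38 + 70)*(-42) + 74 = -138/108*(-42) + 74 = -138*1/108*(-42) + 74 = -23/18*(-42) + 74 = 161/3 + 74 = 383/3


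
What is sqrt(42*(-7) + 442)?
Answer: 2*sqrt(37) ≈ 12.166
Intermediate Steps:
sqrt(42*(-7) + 442) = sqrt(-294 + 442) = sqrt(148) = 2*sqrt(37)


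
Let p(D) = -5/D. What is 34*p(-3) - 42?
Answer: 44/3 ≈ 14.667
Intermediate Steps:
34*p(-3) - 42 = 34*(-5/(-3)) - 42 = 34*(-5*(-⅓)) - 42 = 34*(5/3) - 42 = 170/3 - 42 = 44/3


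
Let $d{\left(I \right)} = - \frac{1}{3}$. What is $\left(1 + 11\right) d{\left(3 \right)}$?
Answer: $-4$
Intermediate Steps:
$d{\left(I \right)} = - \frac{1}{3}$ ($d{\left(I \right)} = \left(-1\right) \frac{1}{3} = - \frac{1}{3}$)
$\left(1 + 11\right) d{\left(3 \right)} = \left(1 + 11\right) \left(- \frac{1}{3}\right) = 12 \left(- \frac{1}{3}\right) = -4$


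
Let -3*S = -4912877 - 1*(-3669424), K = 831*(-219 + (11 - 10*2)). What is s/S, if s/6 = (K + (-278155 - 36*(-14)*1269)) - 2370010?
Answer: -39565026/1243453 ≈ -31.819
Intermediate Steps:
K = -189468 (K = 831*(-219 + (11 - 20)) = 831*(-219 - 9) = 831*(-228) = -189468)
S = 1243453/3 (S = -(-4912877 - 1*(-3669424))/3 = -(-4912877 + 3669424)/3 = -⅓*(-1243453) = 1243453/3 ≈ 4.1448e+5)
s = -13188342 (s = 6*((-189468 + (-278155 - 36*(-14)*1269)) - 2370010) = 6*((-189468 + (-278155 - (-504)*1269)) - 2370010) = 6*((-189468 + (-278155 - 1*(-639576))) - 2370010) = 6*((-189468 + (-278155 + 639576)) - 2370010) = 6*((-189468 + 361421) - 2370010) = 6*(171953 - 2370010) = 6*(-2198057) = -13188342)
s/S = -13188342/1243453/3 = -13188342*3/1243453 = -39565026/1243453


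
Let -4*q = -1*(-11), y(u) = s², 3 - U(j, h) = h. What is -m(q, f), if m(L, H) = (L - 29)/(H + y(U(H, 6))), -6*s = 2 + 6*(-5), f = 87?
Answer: 1143/3916 ≈ 0.29188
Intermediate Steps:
U(j, h) = 3 - h
s = 14/3 (s = -(2 + 6*(-5))/6 = -(2 - 30)/6 = -⅙*(-28) = 14/3 ≈ 4.6667)
y(u) = 196/9 (y(u) = (14/3)² = 196/9)
q = -11/4 (q = -(-1)*(-11)/4 = -¼*11 = -11/4 ≈ -2.7500)
m(L, H) = (-29 + L)/(196/9 + H) (m(L, H) = (L - 29)/(H + 196/9) = (-29 + L)/(196/9 + H))
-m(q, f) = -9*(-29 - 11/4)/(196 + 9*87) = -9*(-127)/((196 + 783)*4) = -9*(-127)/(979*4) = -1*(-1143/3916) = 1143/3916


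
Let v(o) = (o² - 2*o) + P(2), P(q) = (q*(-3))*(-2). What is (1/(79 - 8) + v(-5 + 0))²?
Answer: 11142244/5041 ≈ 2210.3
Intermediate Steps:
P(q) = 6*q (P(q) = -3*q*(-2) = 6*q)
v(o) = 12 + o² - 2*o (v(o) = (o² - 2*o) + 6*2 = (o² - 2*o) + 12 = 12 + o² - 2*o)
(1/(79 - 8) + v(-5 + 0))² = (1/(79 - 8) + (12 + (-5 + 0)² - 2*(-5 + 0)))² = (1/71 + (12 + (-5)² - 2*(-5)))² = (1/71 + (12 + 25 + 10))² = (1/71 + 47)² = (3338/71)² = 11142244/5041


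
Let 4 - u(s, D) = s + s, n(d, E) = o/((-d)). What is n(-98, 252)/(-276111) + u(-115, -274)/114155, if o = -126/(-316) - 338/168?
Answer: 6732718667/3284406611640 ≈ 0.0020499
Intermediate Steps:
o = -10705/6636 (o = -126*(-1/316) - 338*1/168 = 63/158 - 169/84 = -10705/6636 ≈ -1.6132)
n(d, E) = 10705/(6636*d) (n(d, E) = -10705*(-1/d)/6636 = -(-10705)/(6636*d) = 10705/(6636*d))
u(s, D) = 4 - 2*s (u(s, D) = 4 - (s + s) = 4 - 2*s)
n(-98, 252)/(-276111) + u(-115, -274)/114155 = ((10705/6636)/(-98))/(-276111) + (4 - 2*(-115))/114155 = ((10705/6636)*(-1/98))*(-1/276111) + (4 + 230)*(1/114155) = -10705/650328*(-1/276111) + 234*(1/114155) = 10705/179562714408 + 234/114155 = 6732718667/3284406611640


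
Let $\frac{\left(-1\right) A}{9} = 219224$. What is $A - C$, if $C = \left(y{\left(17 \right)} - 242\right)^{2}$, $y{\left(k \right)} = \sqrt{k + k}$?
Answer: $-2031614 + 484 \sqrt{34} \approx -2.0288 \cdot 10^{6}$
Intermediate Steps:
$y{\left(k \right)} = \sqrt{2} \sqrt{k}$ ($y{\left(k \right)} = \sqrt{2 k} = \sqrt{2} \sqrt{k}$)
$A = -1973016$ ($A = \left(-9\right) 219224 = -1973016$)
$C = \left(-242 + \sqrt{34}\right)^{2}$ ($C = \left(\sqrt{2} \sqrt{17} - 242\right)^{2} = \left(\sqrt{34} - 242\right)^{2} = \left(-242 + \sqrt{34}\right)^{2} \approx 55776.0$)
$A - C = -1973016 - \left(242 - \sqrt{34}\right)^{2}$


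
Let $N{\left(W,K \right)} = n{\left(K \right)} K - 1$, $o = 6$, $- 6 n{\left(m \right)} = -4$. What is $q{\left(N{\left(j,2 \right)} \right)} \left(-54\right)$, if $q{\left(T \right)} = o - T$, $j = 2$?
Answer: $-306$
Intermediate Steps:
$n{\left(m \right)} = \frac{2}{3}$ ($n{\left(m \right)} = \left(- \frac{1}{6}\right) \left(-4\right) = \frac{2}{3}$)
$N{\left(W,K \right)} = -1 + \frac{2 K}{3}$ ($N{\left(W,K \right)} = \frac{2 K}{3} - 1 = -1 + \frac{2 K}{3}$)
$q{\left(T \right)} = 6 - T$
$q{\left(N{\left(j,2 \right)} \right)} \left(-54\right) = \left(6 - \left(-1 + \frac{2}{3} \cdot 2\right)\right) \left(-54\right) = \left(6 - \left(-1 + \frac{4}{3}\right)\right) \left(-54\right) = \left(6 - \frac{1}{3}\right) \left(-54\right) = \frac{17}{3} \left(-54\right) = -306$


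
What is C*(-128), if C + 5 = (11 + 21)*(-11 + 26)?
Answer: -60800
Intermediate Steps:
C = 475 (C = -5 + (11 + 21)*(-11 + 26) = -5 + 32*15 = -5 + 480 = 475)
C*(-128) = 475*(-128) = -60800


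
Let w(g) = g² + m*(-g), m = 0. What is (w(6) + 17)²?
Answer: 2809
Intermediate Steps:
w(g) = g² (w(g) = g² + 0*(-g) = g² + 0 = g²)
(w(6) + 17)² = (6² + 17)² = (36 + 17)² = 53² = 2809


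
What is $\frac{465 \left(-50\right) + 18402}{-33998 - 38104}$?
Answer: $\frac{808}{12017} \approx 0.067238$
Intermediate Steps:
$\frac{465 \left(-50\right) + 18402}{-33998 - 38104} = \frac{-23250 + 18402}{-72102} = \left(-4848\right) \left(- \frac{1}{72102}\right) = \frac{808}{12017}$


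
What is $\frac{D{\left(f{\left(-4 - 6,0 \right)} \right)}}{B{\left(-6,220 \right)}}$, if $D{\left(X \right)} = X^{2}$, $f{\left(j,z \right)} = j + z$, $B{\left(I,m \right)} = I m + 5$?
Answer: $- \frac{20}{263} \approx -0.076046$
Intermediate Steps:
$B{\left(I,m \right)} = 5 + I m$
$\frac{D{\left(f{\left(-4 - 6,0 \right)} \right)}}{B{\left(-6,220 \right)}} = \frac{\left(\left(-4 - 6\right) + 0\right)^{2}}{5 - 1320} = \frac{\left(-10 + 0\right)^{2}}{-1315} = \left(-10\right)^{2} \left(- \frac{1}{1315}\right) = 100 \left(- \frac{1}{1315}\right) = - \frac{20}{263}$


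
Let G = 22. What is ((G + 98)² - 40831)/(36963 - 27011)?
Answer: -26431/9952 ≈ -2.6558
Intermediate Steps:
((G + 98)² - 40831)/(36963 - 27011) = ((22 + 98)² - 40831)/(36963 - 27011) = (120² - 40831)/9952 = (14400 - 40831)*(1/9952) = -26431*1/9952 = -26431/9952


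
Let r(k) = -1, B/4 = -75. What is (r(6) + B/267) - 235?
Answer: -21104/89 ≈ -237.12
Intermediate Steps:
B = -300 (B = 4*(-75) = -300)
(r(6) + B/267) - 235 = (-1 - 300/267) - 235 = (-1 - 300*1/267) - 235 = (-1 - 100/89) - 235 = -189/89 - 235 = -21104/89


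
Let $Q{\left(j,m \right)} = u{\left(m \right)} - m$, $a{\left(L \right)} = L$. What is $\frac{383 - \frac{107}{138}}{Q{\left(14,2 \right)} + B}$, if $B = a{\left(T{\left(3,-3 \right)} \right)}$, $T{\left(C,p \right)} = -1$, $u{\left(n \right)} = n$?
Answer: $- \frac{52747}{138} \approx -382.22$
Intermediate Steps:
$B = -1$
$Q{\left(j,m \right)} = 0$ ($Q{\left(j,m \right)} = m - m = 0$)
$\frac{383 - \frac{107}{138}}{Q{\left(14,2 \right)} + B} = \frac{383 - \frac{107}{138}}{0 - 1} = \frac{383 - \frac{107}{138}}{-1} = \left(383 - \frac{107}{138}\right) \left(-1\right) = \frac{52747}{138} \left(-1\right) = - \frac{52747}{138}$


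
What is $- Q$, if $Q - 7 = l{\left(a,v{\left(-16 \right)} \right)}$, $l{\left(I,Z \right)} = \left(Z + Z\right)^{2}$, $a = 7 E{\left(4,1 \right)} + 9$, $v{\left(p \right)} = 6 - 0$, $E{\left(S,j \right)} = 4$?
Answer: $-151$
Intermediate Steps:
$v{\left(p \right)} = 6$ ($v{\left(p \right)} = 6 + 0 = 6$)
$a = 37$ ($a = 7 \cdot 4 + 9 = 28 + 9 = 37$)
$l{\left(I,Z \right)} = 4 Z^{2}$ ($l{\left(I,Z \right)} = \left(2 Z\right)^{2} = 4 Z^{2}$)
$Q = 151$ ($Q = 7 + 4 \cdot 6^{2} = 7 + 4 \cdot 36 = 7 + 144 = 151$)
$- Q = \left(-1\right) 151 = -151$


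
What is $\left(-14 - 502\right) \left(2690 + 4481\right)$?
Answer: $-3700236$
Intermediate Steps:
$\left(-14 - 502\right) \left(2690 + 4481\right) = \left(-516\right) 7171 = -3700236$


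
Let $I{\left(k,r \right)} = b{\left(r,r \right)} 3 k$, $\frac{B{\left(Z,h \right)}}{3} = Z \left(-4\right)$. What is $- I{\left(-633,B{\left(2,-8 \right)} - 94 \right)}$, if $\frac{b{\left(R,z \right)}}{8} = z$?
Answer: $-1792656$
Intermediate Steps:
$B{\left(Z,h \right)} = - 12 Z$ ($B{\left(Z,h \right)} = 3 Z \left(-4\right) = 3 \left(- 4 Z\right) = - 12 Z$)
$b{\left(R,z \right)} = 8 z$
$I{\left(k,r \right)} = 24 k r$ ($I{\left(k,r \right)} = 8 r 3 k = 24 r k = 24 k r$)
$- I{\left(-633,B{\left(2,-8 \right)} - 94 \right)} = - 24 \left(-633\right) \left(\left(-12\right) 2 - 94\right) = - 24 \left(-633\right) \left(-24 - 94\right) = - 24 \left(-633\right) \left(-118\right) = \left(-1\right) 1792656 = -1792656$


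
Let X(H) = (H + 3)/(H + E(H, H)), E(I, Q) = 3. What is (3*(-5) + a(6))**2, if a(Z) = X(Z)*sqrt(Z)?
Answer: (15 - sqrt(6))**2 ≈ 157.52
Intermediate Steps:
X(H) = 1 (X(H) = (H + 3)/(H + 3) = (3 + H)/(3 + H) = 1)
a(Z) = sqrt(Z) (a(Z) = 1*sqrt(Z) = sqrt(Z))
(3*(-5) + a(6))**2 = (3*(-5) + sqrt(6))**2 = (-15 + sqrt(6))**2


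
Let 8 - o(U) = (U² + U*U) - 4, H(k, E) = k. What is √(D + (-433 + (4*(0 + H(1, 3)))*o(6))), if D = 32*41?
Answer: 3*√71 ≈ 25.278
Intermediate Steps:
D = 1312
o(U) = 12 - 2*U² (o(U) = 8 - ((U² + U*U) - 4) = 8 - ((U² + U²) - 4) = 8 - (2*U² - 4) = 8 - (-4 + 2*U²) = 8 + (4 - 2*U²) = 12 - 2*U²)
√(D + (-433 + (4*(0 + H(1, 3)))*o(6))) = √(1312 + (-433 + (4*(0 + 1))*(12 - 2*6²))) = √(1312 + (-433 + (4*1)*(12 - 2*36))) = √(1312 + (-433 + 4*(12 - 72))) = √(1312 + (-433 + 4*(-60))) = √(1312 + (-433 - 240)) = √(1312 - 673) = √639 = 3*√71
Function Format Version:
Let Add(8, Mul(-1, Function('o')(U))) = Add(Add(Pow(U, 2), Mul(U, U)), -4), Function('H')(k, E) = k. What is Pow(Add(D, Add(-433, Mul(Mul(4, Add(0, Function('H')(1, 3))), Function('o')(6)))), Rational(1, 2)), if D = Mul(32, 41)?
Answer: Mul(3, Pow(71, Rational(1, 2))) ≈ 25.278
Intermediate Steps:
D = 1312
Function('o')(U) = Add(12, Mul(-2, Pow(U, 2))) (Function('o')(U) = Add(8, Mul(-1, Add(Add(Pow(U, 2), Mul(U, U)), -4))) = Add(8, Mul(-1, Add(Add(Pow(U, 2), Pow(U, 2)), -4))) = Add(8, Mul(-1, Add(Mul(2, Pow(U, 2)), -4))) = Add(8, Mul(-1, Add(-4, Mul(2, Pow(U, 2))))) = Add(8, Add(4, Mul(-2, Pow(U, 2)))) = Add(12, Mul(-2, Pow(U, 2))))
Pow(Add(D, Add(-433, Mul(Mul(4, Add(0, Function('H')(1, 3))), Function('o')(6)))), Rational(1, 2)) = Pow(Add(1312, Add(-433, Mul(Mul(4, Add(0, 1)), Add(12, Mul(-2, Pow(6, 2)))))), Rational(1, 2)) = Pow(Add(1312, Add(-433, Mul(Mul(4, 1), Add(12, Mul(-2, 36))))), Rational(1, 2)) = Pow(Add(1312, Add(-433, Mul(4, Add(12, -72)))), Rational(1, 2)) = Pow(Add(1312, Add(-433, Mul(4, -60))), Rational(1, 2)) = Pow(Add(1312, Add(-433, -240)), Rational(1, 2)) = Pow(Add(1312, -673), Rational(1, 2)) = Pow(639, Rational(1, 2)) = Mul(3, Pow(71, Rational(1, 2)))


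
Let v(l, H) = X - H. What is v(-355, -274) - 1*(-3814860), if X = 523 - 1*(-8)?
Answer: 3815665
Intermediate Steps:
X = 531 (X = 523 + 8 = 531)
v(l, H) = 531 - H
v(-355, -274) - 1*(-3814860) = (531 - 1*(-274)) - 1*(-3814860) = (531 + 274) + 3814860 = 805 + 3814860 = 3815665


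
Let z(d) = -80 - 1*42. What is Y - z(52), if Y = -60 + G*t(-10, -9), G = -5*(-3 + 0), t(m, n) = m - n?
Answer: 47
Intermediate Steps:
G = 15 (G = -5*(-3) = 15)
Y = -75 (Y = -60 + 15*(-10 - 1*(-9)) = -60 + 15*(-10 + 9) = -60 + 15*(-1) = -60 - 15 = -75)
z(d) = -122 (z(d) = -80 - 42 = -122)
Y - z(52) = -75 - 1*(-122) = -75 + 122 = 47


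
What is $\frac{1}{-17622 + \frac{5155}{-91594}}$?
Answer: $- \frac{91594}{1614074623} \approx -5.6747 \cdot 10^{-5}$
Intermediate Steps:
$\frac{1}{-17622 + \frac{5155}{-91594}} = \frac{1}{-17622 + 5155 \left(- \frac{1}{91594}\right)} = \frac{1}{-17622 - \frac{5155}{91594}} = \frac{1}{- \frac{1614074623}{91594}} = - \frac{91594}{1614074623}$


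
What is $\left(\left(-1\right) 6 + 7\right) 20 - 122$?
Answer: $-102$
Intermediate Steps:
$\left(\left(-1\right) 6 + 7\right) 20 - 122 = \left(-6 + 7\right) 20 - 122 = 1 \cdot 20 - 122 = 20 - 122 = -102$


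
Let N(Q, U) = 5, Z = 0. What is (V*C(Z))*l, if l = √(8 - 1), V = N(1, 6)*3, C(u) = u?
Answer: 0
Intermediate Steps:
V = 15 (V = 5*3 = 15)
l = √7 ≈ 2.6458
(V*C(Z))*l = (15*0)*√7 = 0*√7 = 0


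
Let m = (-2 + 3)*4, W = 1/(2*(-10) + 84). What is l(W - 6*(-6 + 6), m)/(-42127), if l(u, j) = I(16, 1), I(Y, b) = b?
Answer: -1/42127 ≈ -2.3738e-5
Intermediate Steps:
W = 1/64 (W = 1/(-20 + 84) = 1/64 ≈ 0.015625)
m = 4 (m = 1*4 = 4)
l(u, j) = 1
l(W - 6*(-6 + 6), m)/(-42127) = 1/(-42127) = 1*(-1/42127) = -1/42127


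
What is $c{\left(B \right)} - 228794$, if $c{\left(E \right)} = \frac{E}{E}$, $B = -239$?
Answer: $-228793$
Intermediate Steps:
$c{\left(E \right)} = 1$
$c{\left(B \right)} - 228794 = 1 - 228794 = -228793$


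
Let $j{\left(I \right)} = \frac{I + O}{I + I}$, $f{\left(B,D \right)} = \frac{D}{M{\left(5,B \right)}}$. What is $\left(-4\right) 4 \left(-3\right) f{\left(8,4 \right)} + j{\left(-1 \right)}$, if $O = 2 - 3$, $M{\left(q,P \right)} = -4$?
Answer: $-47$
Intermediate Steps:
$O = -1$ ($O = 2 - 3 = -1$)
$f{\left(B,D \right)} = - \frac{D}{4}$ ($f{\left(B,D \right)} = \frac{D}{-4} = D \left(- \frac{1}{4}\right) = - \frac{D}{4}$)
$j{\left(I \right)} = \frac{-1 + I}{2 I}$ ($j{\left(I \right)} = \frac{I - 1}{I + I} = \frac{-1 + I}{2 I}$)
$\left(-4\right) 4 \left(-3\right) f{\left(8,4 \right)} + j{\left(-1 \right)} = \left(-4\right) 4 \left(-3\right) \left(\left(- \frac{1}{4}\right) 4\right) + \frac{-1 - 1}{2 \left(-1\right)} = \left(-16\right) \left(-3\right) \left(-1\right) + \frac{1}{2} \left(-1\right) \left(-2\right) = 48 \left(-1\right) + 1 = -48 + 1 = -47$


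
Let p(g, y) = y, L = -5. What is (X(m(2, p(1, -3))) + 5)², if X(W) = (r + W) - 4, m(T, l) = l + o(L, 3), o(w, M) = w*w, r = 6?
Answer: 841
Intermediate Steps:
o(w, M) = w²
m(T, l) = 25 + l (m(T, l) = l + (-5)² = l + 25 = 25 + l)
X(W) = 2 + W (X(W) = (6 + W) - 4 = 2 + W)
(X(m(2, p(1, -3))) + 5)² = ((2 + (25 - 3)) + 5)² = ((2 + 22) + 5)² = (24 + 5)² = 29² = 841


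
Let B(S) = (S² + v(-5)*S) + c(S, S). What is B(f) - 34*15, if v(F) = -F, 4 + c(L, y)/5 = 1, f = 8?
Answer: -421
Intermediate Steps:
c(L, y) = -15 (c(L, y) = -20 + 5*1 = -20 + 5 = -15)
B(S) = -15 + S² + 5*S (B(S) = (S² + (-1*(-5))*S) - 15 = (S² + 5*S) - 15 = -15 + S² + 5*S)
B(f) - 34*15 = (-15 + 8² + 5*8) - 34*15 = (-15 + 64 + 40) - 510 = 89 - 510 = -421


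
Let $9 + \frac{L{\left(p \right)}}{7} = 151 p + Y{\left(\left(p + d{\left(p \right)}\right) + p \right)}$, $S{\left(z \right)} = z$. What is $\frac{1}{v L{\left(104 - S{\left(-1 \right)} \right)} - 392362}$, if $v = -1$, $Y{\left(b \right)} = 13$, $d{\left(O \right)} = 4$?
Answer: $- \frac{1}{503375} \approx -1.9866 \cdot 10^{-6}$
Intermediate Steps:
$L{\left(p \right)} = 28 + 1057 p$ ($L{\left(p \right)} = -63 + 7 \left(151 p + 13\right) = -63 + 7 \left(13 + 151 p\right) = -63 + \left(91 + 1057 p\right) = 28 + 1057 p$)
$\frac{1}{v L{\left(104 - S{\left(-1 \right)} \right)} - 392362} = \frac{1}{- (28 + 1057 \left(104 - -1\right)) - 392362} = \frac{1}{- (28 + 1057 \left(104 + 1\right)) - 392362} = \frac{1}{- (28 + 1057 \cdot 105) - 392362} = \frac{1}{- (28 + 110985) - 392362} = \frac{1}{\left(-1\right) 111013 - 392362} = \frac{1}{-111013 - 392362} = \frac{1}{-503375} = - \frac{1}{503375}$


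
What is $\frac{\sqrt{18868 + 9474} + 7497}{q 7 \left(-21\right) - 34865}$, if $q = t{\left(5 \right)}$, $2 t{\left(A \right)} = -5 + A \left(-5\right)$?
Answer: $- \frac{7497}{32660} - \frac{\sqrt{28342}}{32660} \approx -0.2347$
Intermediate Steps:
$t{\left(A \right)} = - \frac{5}{2} - \frac{5 A}{2}$ ($t{\left(A \right)} = \frac{-5 + A \left(-5\right)}{2} = \frac{-5 - 5 A}{2} = - \frac{5}{2} - \frac{5 A}{2}$)
$q = -15$ ($q = - \frac{5}{2} - \frac{25}{2} = -15$)
$\frac{\sqrt{18868 + 9474} + 7497}{q 7 \left(-21\right) - 34865} = \frac{\sqrt{18868 + 9474} + 7497}{\left(-15\right) 7 \left(-21\right) - 34865} = \frac{\sqrt{28342} + 7497}{\left(-105\right) \left(-21\right) - 34865} = \frac{7497 + \sqrt{28342}}{2205 - 34865} = \frac{7497 + \sqrt{28342}}{-32660} = \left(7497 + \sqrt{28342}\right) \left(- \frac{1}{32660}\right) = - \frac{7497}{32660} - \frac{\sqrt{28342}}{32660}$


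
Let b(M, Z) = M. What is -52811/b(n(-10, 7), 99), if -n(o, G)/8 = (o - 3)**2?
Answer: 52811/1352 ≈ 39.061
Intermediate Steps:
n(o, G) = -8*(-3 + o)**2 (n(o, G) = -8*(o - 3)**2 = -8*(-3 + o)**2)
-52811/b(n(-10, 7), 99) = -52811*(-1/(8*(-3 - 10)**2)) = -52811/((-8*(-13)**2)) = -52811/((-8*169)) = -52811/(-1352) = -52811*(-1/1352) = 52811/1352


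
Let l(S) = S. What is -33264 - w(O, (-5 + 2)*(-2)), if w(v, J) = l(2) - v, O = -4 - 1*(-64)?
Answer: -33206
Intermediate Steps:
O = 60 (O = -4 + 64 = 60)
w(v, J) = 2 - v
-33264 - w(O, (-5 + 2)*(-2)) = -33264 - (2 - 1*60) = -33264 - (2 - 60) = -33264 - 1*(-58) = -33264 + 58 = -33206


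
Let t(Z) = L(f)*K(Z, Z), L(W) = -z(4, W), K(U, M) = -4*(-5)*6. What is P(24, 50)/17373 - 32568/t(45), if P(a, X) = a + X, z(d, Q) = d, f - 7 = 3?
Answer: 23576641/347460 ≈ 67.854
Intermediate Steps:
f = 10 (f = 7 + 3 = 10)
K(U, M) = 120 (K(U, M) = 20*6 = 120)
L(W) = -4 (L(W) = -1*4 = -4)
P(a, X) = X + a
t(Z) = -480 (t(Z) = -4*120 = -480)
P(24, 50)/17373 - 32568/t(45) = (50 + 24)/17373 - 32568/(-480) = 74*(1/17373) - 32568*(-1/480) = 74/17373 + 1357/20 = 23576641/347460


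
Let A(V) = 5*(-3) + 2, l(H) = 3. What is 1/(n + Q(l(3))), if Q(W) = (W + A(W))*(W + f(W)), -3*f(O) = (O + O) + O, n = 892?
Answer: 1/892 ≈ 0.0011211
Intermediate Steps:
A(V) = -13 (A(V) = -15 + 2 = -13)
f(O) = -O (f(O) = -((O + O) + O)/3 = -(2*O + O)/3 = -O)
Q(W) = 0 (Q(W) = (W - 13)*(W - W) = (-13 + W)*0 = 0)
1/(n + Q(l(3))) = 1/(892 + 0) = 1/892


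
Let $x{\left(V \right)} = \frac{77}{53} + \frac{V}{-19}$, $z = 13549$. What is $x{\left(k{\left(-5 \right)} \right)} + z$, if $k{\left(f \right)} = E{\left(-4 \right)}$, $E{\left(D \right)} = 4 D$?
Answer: $\frac{13646154}{1007} \approx 13551.0$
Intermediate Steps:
$k{\left(f \right)} = -16$ ($k{\left(f \right)} = 4 \left(-4\right) = -16$)
$x{\left(V \right)} = \frac{77}{53} - \frac{V}{19}$ ($x{\left(V \right)} = 77 \cdot \frac{1}{53} + V \left(- \frac{1}{19}\right) = \frac{77}{53} - \frac{V}{19}$)
$x{\left(k{\left(-5 \right)} \right)} + z = \left(\frac{77}{53} - - \frac{16}{19}\right) + 13549 = \left(\frac{77}{53} + \frac{16}{19}\right) + 13549 = \frac{2311}{1007} + 13549 = \frac{13646154}{1007}$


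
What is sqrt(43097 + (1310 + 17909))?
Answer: 6*sqrt(1731) ≈ 249.63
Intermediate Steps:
sqrt(43097 + (1310 + 17909)) = sqrt(43097 + 19219) = sqrt(62316) = 6*sqrt(1731)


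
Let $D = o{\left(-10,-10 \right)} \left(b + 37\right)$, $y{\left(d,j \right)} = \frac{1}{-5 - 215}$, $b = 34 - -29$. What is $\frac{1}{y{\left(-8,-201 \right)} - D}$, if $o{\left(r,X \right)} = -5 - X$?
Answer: $- \frac{220}{110001} \approx -0.002$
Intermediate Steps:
$b = 63$ ($b = 34 + 29 = 63$)
$y{\left(d,j \right)} = - \frac{1}{220}$ ($y{\left(d,j \right)} = \frac{1}{-220} = - \frac{1}{220}$)
$D = 500$ ($D = \left(-5 - -10\right) \left(63 + 37\right) = \left(-5 + 10\right) 100 = 5 \cdot 100 = 500$)
$\frac{1}{y{\left(-8,-201 \right)} - D} = \frac{1}{- \frac{1}{220} - 500} = \frac{1}{- \frac{110001}{220}} = - \frac{220}{110001}$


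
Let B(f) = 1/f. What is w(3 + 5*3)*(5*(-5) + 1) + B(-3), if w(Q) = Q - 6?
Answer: -865/3 ≈ -288.33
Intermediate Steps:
w(Q) = -6 + Q
B(f) = 1/f
w(3 + 5*3)*(5*(-5) + 1) + B(-3) = (-6 + (3 + 5*3))*(5*(-5) + 1) + 1/(-3) = (-6 + (3 + 15))*(-25 + 1) - ⅓ = (-6 + 18)*(-24) - ⅓ = 12*(-24) - ⅓ = -288 - ⅓ = -865/3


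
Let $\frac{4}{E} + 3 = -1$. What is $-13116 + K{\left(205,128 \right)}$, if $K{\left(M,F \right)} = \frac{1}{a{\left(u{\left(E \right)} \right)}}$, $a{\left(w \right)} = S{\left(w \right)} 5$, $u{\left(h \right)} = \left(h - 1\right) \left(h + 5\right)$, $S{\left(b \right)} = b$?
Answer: $- \frac{524641}{40} \approx -13116.0$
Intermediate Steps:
$E = -1$ ($E = \frac{4}{-3 - 1} = \frac{4}{-4} = 4 \left(- \frac{1}{4}\right) = -1$)
$u{\left(h \right)} = \left(-1 + h\right) \left(5 + h\right)$
$a{\left(w \right)} = 5 w$ ($a{\left(w \right)} = w 5 = 5 w$)
$K{\left(M,F \right)} = - \frac{1}{40}$ ($K{\left(M,F \right)} = \frac{1}{5 \left(-5 + \left(-1\right)^{2} + 4 \left(-1\right)\right)} = \frac{1}{5 \left(-5 + 1 - 4\right)} = \frac{1}{5 \left(-8\right)} = \frac{1}{-40} = - \frac{1}{40}$)
$-13116 + K{\left(205,128 \right)} = -13116 - \frac{1}{40} = - \frac{524641}{40}$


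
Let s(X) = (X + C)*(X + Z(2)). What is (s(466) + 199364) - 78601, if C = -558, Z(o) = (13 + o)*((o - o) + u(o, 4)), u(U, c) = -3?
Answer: 82031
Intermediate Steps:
Z(o) = -39 - 3*o (Z(o) = (13 + o)*((o - o) - 3) = (13 + o)*(0 - 3) = (13 + o)*(-3) = -39 - 3*o)
s(X) = (-558 + X)*(-45 + X) (s(X) = (X - 558)*(X + (-39 - 3*2)) = (-558 + X)*(X + (-39 - 6)) = (-558 + X)*(X - 45) = (-558 + X)*(-45 + X))
(s(466) + 199364) - 78601 = ((25110 + 466**2 - 603*466) + 199364) - 78601 = ((25110 + 217156 - 280998) + 199364) - 78601 = (-38732 + 199364) - 78601 = 160632 - 78601 = 82031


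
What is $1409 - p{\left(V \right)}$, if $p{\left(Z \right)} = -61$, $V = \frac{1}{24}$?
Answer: $1470$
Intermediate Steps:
$V = \frac{1}{24} \approx 0.041667$
$1409 - p{\left(V \right)} = 1409 - -61 = 1409 + 61 = 1470$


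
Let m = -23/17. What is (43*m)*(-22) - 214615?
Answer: -3626697/17 ≈ -2.1334e+5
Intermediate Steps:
m = -23/17 (m = -23*1/17 = -23/17 ≈ -1.3529)
(43*m)*(-22) - 214615 = (43*(-23/17))*(-22) - 214615 = -989/17*(-22) - 214615 = 21758/17 - 214615 = -3626697/17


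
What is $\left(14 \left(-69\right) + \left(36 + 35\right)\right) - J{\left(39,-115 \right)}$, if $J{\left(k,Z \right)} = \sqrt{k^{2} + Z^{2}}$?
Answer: $-895 - \sqrt{14746} \approx -1016.4$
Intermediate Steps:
$J{\left(k,Z \right)} = \sqrt{Z^{2} + k^{2}}$
$\left(14 \left(-69\right) + \left(36 + 35\right)\right) - J{\left(39,-115 \right)} = \left(14 \left(-69\right) + \left(36 + 35\right)\right) - \sqrt{\left(-115\right)^{2} + 39^{2}} = \left(-966 + 71\right) - \sqrt{13225 + 1521} = -895 - \sqrt{14746}$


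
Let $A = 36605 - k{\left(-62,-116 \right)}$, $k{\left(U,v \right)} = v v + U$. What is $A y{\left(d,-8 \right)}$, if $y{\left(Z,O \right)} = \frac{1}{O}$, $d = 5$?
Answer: $- \frac{23211}{8} \approx -2901.4$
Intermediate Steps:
$k{\left(U,v \right)} = U + v^{2}$ ($k{\left(U,v \right)} = v^{2} + U = U + v^{2}$)
$A = 23211$ ($A = 36605 - \left(-62 + \left(-116\right)^{2}\right) = 36605 - \left(-62 + 13456\right) = 36605 - 13394 = 23211$)
$A y{\left(d,-8 \right)} = \frac{23211}{-8} = 23211 \left(- \frac{1}{8}\right) = - \frac{23211}{8}$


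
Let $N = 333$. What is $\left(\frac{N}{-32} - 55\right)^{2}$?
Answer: $\frac{4380649}{1024} \approx 4278.0$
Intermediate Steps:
$\left(\frac{N}{-32} - 55\right)^{2} = \left(\frac{333}{-32} - 55\right)^{2} = \left(333 \left(- \frac{1}{32}\right) - 55\right)^{2} = \left(- \frac{333}{32} - 55\right)^{2} = \left(- \frac{2093}{32}\right)^{2} = \frac{4380649}{1024}$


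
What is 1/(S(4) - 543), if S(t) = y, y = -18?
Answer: -1/561 ≈ -0.0017825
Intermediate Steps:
S(t) = -18
1/(S(4) - 543) = 1/(-18 - 543) = 1/(-561) = -1/561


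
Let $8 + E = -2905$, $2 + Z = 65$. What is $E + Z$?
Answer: $-2850$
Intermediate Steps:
$Z = 63$ ($Z = -2 + 65 = 63$)
$E = -2913$ ($E = -8 - 2905 = -2913$)
$E + Z = -2913 + 63 = -2850$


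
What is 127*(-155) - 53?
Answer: -19738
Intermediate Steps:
127*(-155) - 53 = -19685 - 53 = -19738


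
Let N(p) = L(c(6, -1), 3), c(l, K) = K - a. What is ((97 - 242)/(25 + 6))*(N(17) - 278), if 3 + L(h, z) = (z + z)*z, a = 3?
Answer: 38135/31 ≈ 1230.2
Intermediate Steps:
c(l, K) = -3 + K (c(l, K) = K - 1*3 = K - 3 = -3 + K)
L(h, z) = -3 + 2*z**2 (L(h, z) = -3 + (z + z)*z = -3 + (2*z)*z = -3 + 2*z**2)
N(p) = 15 (N(p) = -3 + 2*3**2 = -3 + 2*9 = -3 + 18 = 15)
((97 - 242)/(25 + 6))*(N(17) - 278) = ((97 - 242)/(25 + 6))*(15 - 278) = -145/31*(-263) = 38135/31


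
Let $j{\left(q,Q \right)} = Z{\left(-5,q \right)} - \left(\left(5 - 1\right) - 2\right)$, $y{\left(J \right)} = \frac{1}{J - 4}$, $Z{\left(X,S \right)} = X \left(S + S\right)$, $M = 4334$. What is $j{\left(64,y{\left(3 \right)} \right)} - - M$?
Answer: $3692$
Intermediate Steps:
$Z{\left(X,S \right)} = 2 S X$ ($Z{\left(X,S \right)} = X 2 S = 2 S X$)
$y{\left(J \right)} = \frac{1}{-4 + J}$
$j{\left(q,Q \right)} = -2 - 10 q$ ($j{\left(q,Q \right)} = 2 q \left(-5\right) - \left(\left(5 - 1\right) - 2\right) = - 10 q - \left(4 - 2\right) = - 10 q - 2 = -2 - 10 q$)
$j{\left(64,y{\left(3 \right)} \right)} - - M = \left(-2 - 640\right) - \left(-1\right) 4334 = \left(-2 - 640\right) - -4334 = -642 + 4334 = 3692$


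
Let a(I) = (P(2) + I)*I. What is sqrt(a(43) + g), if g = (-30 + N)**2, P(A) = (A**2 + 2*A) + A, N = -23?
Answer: 4*sqrt(318) ≈ 71.330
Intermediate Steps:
P(A) = A**2 + 3*A
a(I) = I*(10 + I) (a(I) = (2*(3 + 2) + I)*I = (2*5 + I)*I = (10 + I)*I = I*(10 + I))
g = 2809 (g = (-30 - 23)**2 = (-53)**2 = 2809)
sqrt(a(43) + g) = sqrt(43*(10 + 43) + 2809) = sqrt(43*53 + 2809) = sqrt(2279 + 2809) = sqrt(5088) = 4*sqrt(318)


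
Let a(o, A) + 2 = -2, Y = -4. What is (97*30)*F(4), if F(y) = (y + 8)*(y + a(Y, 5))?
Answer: 0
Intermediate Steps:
a(o, A) = -4 (a(o, A) = -2 - 2 = -4)
F(y) = (-4 + y)*(8 + y) (F(y) = (y + 8)*(y - 4) = (8 + y)*(-4 + y) = (-4 + y)*(8 + y))
(97*30)*F(4) = (97*30)*(-32 + 4² + 4*4) = 2910*(-32 + 16 + 16) = 2910*0 = 0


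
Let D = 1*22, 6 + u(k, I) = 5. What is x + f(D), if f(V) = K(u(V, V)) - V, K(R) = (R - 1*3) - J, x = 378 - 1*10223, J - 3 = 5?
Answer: -9879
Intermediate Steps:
J = 8 (J = 3 + 5 = 8)
x = -9845 (x = 378 - 10223 = -9845)
u(k, I) = -1 (u(k, I) = -6 + 5 = -1)
K(R) = -11 + R (K(R) = (R - 1*3) - 1*8 = (R - 3) - 8 = (-3 + R) - 8 = -11 + R)
D = 22
f(V) = -12 - V (f(V) = (-11 - 1) - V = -12 - V)
x + f(D) = -9845 + (-12 - 1*22) = -9845 + (-12 - 22) = -9845 - 34 = -9879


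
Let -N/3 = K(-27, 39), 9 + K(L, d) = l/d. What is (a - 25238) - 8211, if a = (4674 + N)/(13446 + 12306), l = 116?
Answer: -11197861427/334776 ≈ -33449.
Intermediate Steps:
K(L, d) = -9 + 116/d
N = 235/13 (N = -3*(-9 + 116/39) = -3*(-235/39) = 235/13 ≈ 18.077)
a = 60997/334776 (a = (4674 + 235/13)/(13446 + 12306) = (60997/13)/25752 = (60997/13)*(1/25752) = 60997/334776 ≈ 0.18220)
(a - 25238) - 8211 = (60997/334776 - 25238) - 8211 = -8449015691/334776 - 8211 = -11197861427/334776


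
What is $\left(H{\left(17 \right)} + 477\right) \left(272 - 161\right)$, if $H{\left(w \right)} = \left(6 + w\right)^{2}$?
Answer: $111666$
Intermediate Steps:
$\left(H{\left(17 \right)} + 477\right) \left(272 - 161\right) = \left(\left(6 + 17\right)^{2} + 477\right) \left(272 - 161\right) = \left(23^{2} + 477\right) 111 = \left(529 + 477\right) 111 = 1006 \cdot 111 = 111666$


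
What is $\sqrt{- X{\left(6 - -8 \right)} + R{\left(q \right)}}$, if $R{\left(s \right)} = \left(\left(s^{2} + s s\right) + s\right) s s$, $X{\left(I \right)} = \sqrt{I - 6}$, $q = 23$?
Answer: $\sqrt{571849 - 2 \sqrt{2}} \approx 756.21$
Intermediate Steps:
$X{\left(I \right)} = \sqrt{-6 + I}$
$R{\left(s \right)} = s^{2} \left(s + 2 s^{2}\right)$ ($R{\left(s \right)} = \left(\left(s^{2} + s^{2}\right) + s\right) s s = \left(2 s^{2} + s\right) s s = \left(s + 2 s^{2}\right) s s = s \left(s + 2 s^{2}\right) s = s^{2} \left(s + 2 s^{2}\right)$)
$\sqrt{- X{\left(6 - -8 \right)} + R{\left(q \right)}} = \sqrt{- \sqrt{-6 + \left(6 - -8\right)} + 23^{3} \left(1 + 2 \cdot 23\right)} = \sqrt{- \sqrt{-6 + \left(6 + 8\right)} + 12167 \left(1 + 46\right)} = \sqrt{- \sqrt{-6 + 14} + 12167 \cdot 47} = \sqrt{- \sqrt{8} + 571849} = \sqrt{- 2 \sqrt{2} + 571849} = \sqrt{571849 - 2 \sqrt{2}}$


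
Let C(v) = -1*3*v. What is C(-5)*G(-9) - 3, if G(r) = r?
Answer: -138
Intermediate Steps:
C(v) = -3*v
C(-5)*G(-9) - 3 = -3*(-5)*(-9) - 3 = 15*(-9) - 3 = -135 - 3 = -138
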